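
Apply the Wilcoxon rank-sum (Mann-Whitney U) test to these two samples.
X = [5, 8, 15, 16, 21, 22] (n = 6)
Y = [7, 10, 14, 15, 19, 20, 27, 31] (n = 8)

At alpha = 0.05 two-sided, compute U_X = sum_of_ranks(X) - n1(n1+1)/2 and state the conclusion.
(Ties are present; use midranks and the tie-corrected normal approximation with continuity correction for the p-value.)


Step 1: Combine and sort all 14 observations; assign midranks.
sorted (value, group): (5,X), (7,Y), (8,X), (10,Y), (14,Y), (15,X), (15,Y), (16,X), (19,Y), (20,Y), (21,X), (22,X), (27,Y), (31,Y)
ranks: 5->1, 7->2, 8->3, 10->4, 14->5, 15->6.5, 15->6.5, 16->8, 19->9, 20->10, 21->11, 22->12, 27->13, 31->14
Step 2: Rank sum for X: R1 = 1 + 3 + 6.5 + 8 + 11 + 12 = 41.5.
Step 3: U_X = R1 - n1(n1+1)/2 = 41.5 - 6*7/2 = 41.5 - 21 = 20.5.
       U_Y = n1*n2 - U_X = 48 - 20.5 = 27.5.
Step 4: Ties are present, so use the tie-corrected normal approximation (with continuity correction) for the p-value.
Step 5: p-value = 0.698220; compare to alpha = 0.05. fail to reject H0.

U_X = 20.5, p = 0.698220, fail to reject H0 at alpha = 0.05.


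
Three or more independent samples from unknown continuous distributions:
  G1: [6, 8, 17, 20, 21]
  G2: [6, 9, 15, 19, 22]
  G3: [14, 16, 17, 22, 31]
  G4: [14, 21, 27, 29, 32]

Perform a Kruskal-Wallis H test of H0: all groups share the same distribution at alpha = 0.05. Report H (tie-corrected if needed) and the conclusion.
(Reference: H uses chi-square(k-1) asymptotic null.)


Step 1: Combine all N = 20 observations and assign midranks.
sorted (value, group, rank): (6,G1,1.5), (6,G2,1.5), (8,G1,3), (9,G2,4), (14,G3,5.5), (14,G4,5.5), (15,G2,7), (16,G3,8), (17,G1,9.5), (17,G3,9.5), (19,G2,11), (20,G1,12), (21,G1,13.5), (21,G4,13.5), (22,G2,15.5), (22,G3,15.5), (27,G4,17), (29,G4,18), (31,G3,19), (32,G4,20)
Step 2: Sum ranks within each group.
R_1 = 39.5 (n_1 = 5)
R_2 = 39 (n_2 = 5)
R_3 = 57.5 (n_3 = 5)
R_4 = 74 (n_4 = 5)
Step 3: H = 12/(N(N+1)) * sum(R_i^2/n_i) - 3(N+1)
     = 12/(20*21) * (39.5^2/5 + 39^2/5 + 57.5^2/5 + 74^2/5) - 3*21
     = 0.028571 * 2372.7 - 63
     = 4.791429.
Step 4: Ties present; correction factor C = 1 - 30/(20^3 - 20) = 0.996241. Corrected H = 4.791429 / 0.996241 = 4.809509.
Step 5: Under H0, H ~ chi^2(3); p-value = 0.186289.
Step 6: alpha = 0.05. fail to reject H0.

H = 4.8095, df = 3, p = 0.186289, fail to reject H0.


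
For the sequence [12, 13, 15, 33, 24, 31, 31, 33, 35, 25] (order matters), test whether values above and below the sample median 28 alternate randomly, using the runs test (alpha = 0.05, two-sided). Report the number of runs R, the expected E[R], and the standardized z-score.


Step 1: Compute median = 28; label A = above, B = below.
Labels in order: BBBABAAAAB  (n_A = 5, n_B = 5)
Step 2: Count runs R = 5.
Step 3: Under H0 (random ordering), E[R] = 2*n_A*n_B/(n_A+n_B) + 1 = 2*5*5/10 + 1 = 6.0000.
        Var[R] = 2*n_A*n_B*(2*n_A*n_B - n_A - n_B) / ((n_A+n_B)^2 * (n_A+n_B-1)) = 2000/900 = 2.2222.
        SD[R] = 1.4907.
Step 4: Continuity-corrected z = (R + 0.5 - E[R]) / SD[R] = (5 + 0.5 - 6.0000) / 1.4907 = -0.3354.
Step 5: Two-sided p-value via normal approximation = 2*(1 - Phi(|z|)) = 0.737316.
Step 6: alpha = 0.05. fail to reject H0.

R = 5, z = -0.3354, p = 0.737316, fail to reject H0.


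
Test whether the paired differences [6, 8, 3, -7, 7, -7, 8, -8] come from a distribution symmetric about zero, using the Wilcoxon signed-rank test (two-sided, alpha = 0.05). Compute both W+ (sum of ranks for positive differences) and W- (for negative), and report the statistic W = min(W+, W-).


Step 1: Drop any zero differences (none here) and take |d_i|.
|d| = [6, 8, 3, 7, 7, 7, 8, 8]
Step 2: Midrank |d_i| (ties get averaged ranks).
ranks: |6|->2, |8|->7, |3|->1, |7|->4, |7|->4, |7|->4, |8|->7, |8|->7
Step 3: Attach original signs; sum ranks with positive sign and with negative sign.
W+ = 2 + 7 + 1 + 4 + 7 = 21
W- = 4 + 4 + 7 = 15
(Check: W+ + W- = 36 should equal n(n+1)/2 = 36.)
Step 4: Test statistic W = min(W+, W-) = 15.
Step 5: Ties in |d|, so use the tie-corrected normal approximation.
        E[W] = n(n+1)/4 = 8*9/4 = 18.
        Tie groups: |d|=7 (t=3), |d|=8 (t=3); sum(t^3 - t) = 48.
        Var[W] = n(n+1)(2n+1)/24 - sum(t^3-t)/48 = 1224/24 - 48/48 = 50.
        z = (W - E[W]) / sqrt(Var[W]) = (15 - 18) / 7.0711 = -0.4243.
        Two-sided p = 2*Phi(z) = 0.671373.
Step 6: alpha = 0.05. fail to reject H0.

W+ = 21, W- = 15, W = min = 15, p = 0.671373, fail to reject H0.


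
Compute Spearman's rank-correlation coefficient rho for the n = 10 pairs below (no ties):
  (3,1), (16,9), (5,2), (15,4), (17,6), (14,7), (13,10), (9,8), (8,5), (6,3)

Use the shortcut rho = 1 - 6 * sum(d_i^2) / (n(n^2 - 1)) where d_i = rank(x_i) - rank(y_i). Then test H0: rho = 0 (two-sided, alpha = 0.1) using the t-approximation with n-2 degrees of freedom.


Step 1: Rank x and y separately (midranks; no ties here).
rank(x): 3->1, 16->9, 5->2, 15->8, 17->10, 14->7, 13->6, 9->5, 8->4, 6->3
rank(y): 1->1, 9->9, 2->2, 4->4, 6->6, 7->7, 10->10, 8->8, 5->5, 3->3
Step 2: d_i = R_x(i) - R_y(i); compute d_i^2.
  (1-1)^2=0, (9-9)^2=0, (2-2)^2=0, (8-4)^2=16, (10-6)^2=16, (7-7)^2=0, (6-10)^2=16, (5-8)^2=9, (4-5)^2=1, (3-3)^2=0
sum(d^2) = 58.
Step 3: rho = 1 - 6*58 / (10*(10^2 - 1)) = 1 - 348/990 = 0.648485.
Step 4: Under H0, t = rho * sqrt((n-2)/(1-rho^2)) = 2.4095 ~ t(8).
Step 5: Two-sided p-value from the t-distribution with 8 df = 0.042540.
Step 6: alpha = 0.1. reject H0.

rho = 0.6485, p = 0.042540, reject H0 at alpha = 0.1.


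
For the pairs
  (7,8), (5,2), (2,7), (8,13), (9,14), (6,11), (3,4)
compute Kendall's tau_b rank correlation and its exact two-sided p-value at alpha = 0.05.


Step 1: Enumerate the 21 unordered pairs (i,j) with i<j and classify each by sign(x_j-x_i) * sign(y_j-y_i).
  (1,2):dx=-2,dy=-6->C; (1,3):dx=-5,dy=-1->C; (1,4):dx=+1,dy=+5->C; (1,5):dx=+2,dy=+6->C
  (1,6):dx=-1,dy=+3->D; (1,7):dx=-4,dy=-4->C; (2,3):dx=-3,dy=+5->D; (2,4):dx=+3,dy=+11->C
  (2,5):dx=+4,dy=+12->C; (2,6):dx=+1,dy=+9->C; (2,7):dx=-2,dy=+2->D; (3,4):dx=+6,dy=+6->C
  (3,5):dx=+7,dy=+7->C; (3,6):dx=+4,dy=+4->C; (3,7):dx=+1,dy=-3->D; (4,5):dx=+1,dy=+1->C
  (4,6):dx=-2,dy=-2->C; (4,7):dx=-5,dy=-9->C; (5,6):dx=-3,dy=-3->C; (5,7):dx=-6,dy=-10->C
  (6,7):dx=-3,dy=-7->C
Step 2: C = 17, D = 4, total pairs = 21.
Step 3: tau = (C - D)/(n(n-1)/2) = (17 - 4)/21 = 0.619048.
Step 4: Exact two-sided p-value (enumerate n! = 5040 permutations of y under H0): p = 0.069048.
Step 5: alpha = 0.05. fail to reject H0.

tau_b = 0.6190 (C=17, D=4), p = 0.069048, fail to reject H0.


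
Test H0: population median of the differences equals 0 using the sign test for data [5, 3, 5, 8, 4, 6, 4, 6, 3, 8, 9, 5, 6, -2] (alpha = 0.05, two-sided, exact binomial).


Step 1: Discard zero differences. Original n = 14; n_eff = number of nonzero differences = 14.
Nonzero differences (with sign): +5, +3, +5, +8, +4, +6, +4, +6, +3, +8, +9, +5, +6, -2
Step 2: Count signs: positive = 13, negative = 1.
Step 3: Under H0: P(positive) = 0.5, so the number of positives S ~ Bin(14, 0.5).
Step 4: Two-sided exact p-value = sum of Bin(14,0.5) probabilities at or below the observed probability = 0.001831.
Step 5: alpha = 0.05. reject H0.

n_eff = 14, pos = 13, neg = 1, p = 0.001831, reject H0.


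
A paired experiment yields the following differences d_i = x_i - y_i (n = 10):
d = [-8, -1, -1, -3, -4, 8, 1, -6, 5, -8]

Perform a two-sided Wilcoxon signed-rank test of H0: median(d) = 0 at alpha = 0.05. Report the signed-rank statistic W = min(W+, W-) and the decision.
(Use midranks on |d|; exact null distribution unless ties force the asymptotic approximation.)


Step 1: Drop any zero differences (none here) and take |d_i|.
|d| = [8, 1, 1, 3, 4, 8, 1, 6, 5, 8]
Step 2: Midrank |d_i| (ties get averaged ranks).
ranks: |8|->9, |1|->2, |1|->2, |3|->4, |4|->5, |8|->9, |1|->2, |6|->7, |5|->6, |8|->9
Step 3: Attach original signs; sum ranks with positive sign and with negative sign.
W+ = 9 + 2 + 6 = 17
W- = 9 + 2 + 2 + 4 + 5 + 7 + 9 = 38
(Check: W+ + W- = 55 should equal n(n+1)/2 = 55.)
Step 4: Test statistic W = min(W+, W-) = 17.
Step 5: Ties in |d|, so use the tie-corrected normal approximation.
        E[W] = n(n+1)/4 = 10*11/4 = 27.5.
        Tie groups: |d|=1 (t=3), |d|=8 (t=3); sum(t^3 - t) = 48.
        Var[W] = n(n+1)(2n+1)/24 - sum(t^3-t)/48 = 2310/24 - 48/48 = 95.25.
        z = (W - E[W]) / sqrt(Var[W]) = (17 - 27.5) / 9.7596 = -1.0759.
        Two-sided p = 2*Phi(z) = 0.281989.
Step 6: alpha = 0.05. fail to reject H0.

W+ = 17, W- = 38, W = min = 17, p = 0.281989, fail to reject H0.


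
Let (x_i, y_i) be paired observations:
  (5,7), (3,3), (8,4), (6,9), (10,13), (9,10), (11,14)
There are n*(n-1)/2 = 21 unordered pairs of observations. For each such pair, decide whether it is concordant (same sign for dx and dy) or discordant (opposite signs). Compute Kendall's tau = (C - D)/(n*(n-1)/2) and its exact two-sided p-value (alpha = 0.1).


Step 1: Enumerate the 21 unordered pairs (i,j) with i<j and classify each by sign(x_j-x_i) * sign(y_j-y_i).
  (1,2):dx=-2,dy=-4->C; (1,3):dx=+3,dy=-3->D; (1,4):dx=+1,dy=+2->C; (1,5):dx=+5,dy=+6->C
  (1,6):dx=+4,dy=+3->C; (1,7):dx=+6,dy=+7->C; (2,3):dx=+5,dy=+1->C; (2,4):dx=+3,dy=+6->C
  (2,5):dx=+7,dy=+10->C; (2,6):dx=+6,dy=+7->C; (2,7):dx=+8,dy=+11->C; (3,4):dx=-2,dy=+5->D
  (3,5):dx=+2,dy=+9->C; (3,6):dx=+1,dy=+6->C; (3,7):dx=+3,dy=+10->C; (4,5):dx=+4,dy=+4->C
  (4,6):dx=+3,dy=+1->C; (4,7):dx=+5,dy=+5->C; (5,6):dx=-1,dy=-3->C; (5,7):dx=+1,dy=+1->C
  (6,7):dx=+2,dy=+4->C
Step 2: C = 19, D = 2, total pairs = 21.
Step 3: tau = (C - D)/(n(n-1)/2) = (19 - 2)/21 = 0.809524.
Step 4: Exact two-sided p-value (enumerate n! = 5040 permutations of y under H0): p = 0.010714.
Step 5: alpha = 0.1. reject H0.

tau_b = 0.8095 (C=19, D=2), p = 0.010714, reject H0.


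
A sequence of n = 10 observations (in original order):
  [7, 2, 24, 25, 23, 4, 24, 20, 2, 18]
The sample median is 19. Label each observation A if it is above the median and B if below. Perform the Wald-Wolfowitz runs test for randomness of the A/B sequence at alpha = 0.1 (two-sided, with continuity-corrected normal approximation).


Step 1: Compute median = 19; label A = above, B = below.
Labels in order: BBAAABAABB  (n_A = 5, n_B = 5)
Step 2: Count runs R = 5.
Step 3: Under H0 (random ordering), E[R] = 2*n_A*n_B/(n_A+n_B) + 1 = 2*5*5/10 + 1 = 6.0000.
        Var[R] = 2*n_A*n_B*(2*n_A*n_B - n_A - n_B) / ((n_A+n_B)^2 * (n_A+n_B-1)) = 2000/900 = 2.2222.
        SD[R] = 1.4907.
Step 4: Continuity-corrected z = (R + 0.5 - E[R]) / SD[R] = (5 + 0.5 - 6.0000) / 1.4907 = -0.3354.
Step 5: Two-sided p-value via normal approximation = 2*(1 - Phi(|z|)) = 0.737316.
Step 6: alpha = 0.1. fail to reject H0.

R = 5, z = -0.3354, p = 0.737316, fail to reject H0.


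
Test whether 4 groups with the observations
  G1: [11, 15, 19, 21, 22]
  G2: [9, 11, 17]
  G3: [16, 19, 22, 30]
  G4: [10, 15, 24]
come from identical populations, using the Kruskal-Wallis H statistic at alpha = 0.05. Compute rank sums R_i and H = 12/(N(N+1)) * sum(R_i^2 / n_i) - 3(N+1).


Step 1: Combine all N = 15 observations and assign midranks.
sorted (value, group, rank): (9,G2,1), (10,G4,2), (11,G1,3.5), (11,G2,3.5), (15,G1,5.5), (15,G4,5.5), (16,G3,7), (17,G2,8), (19,G1,9.5), (19,G3,9.5), (21,G1,11), (22,G1,12.5), (22,G3,12.5), (24,G4,14), (30,G3,15)
Step 2: Sum ranks within each group.
R_1 = 42 (n_1 = 5)
R_2 = 12.5 (n_2 = 3)
R_3 = 44 (n_3 = 4)
R_4 = 21.5 (n_4 = 3)
Step 3: H = 12/(N(N+1)) * sum(R_i^2/n_i) - 3(N+1)
     = 12/(15*16) * (42^2/5 + 12.5^2/3 + 44^2/4 + 21.5^2/3) - 3*16
     = 0.050000 * 1042.97 - 48
     = 4.148333.
Step 4: Ties present; correction factor C = 1 - 24/(15^3 - 15) = 0.992857. Corrected H = 4.148333 / 0.992857 = 4.178177.
Step 5: Under H0, H ~ chi^2(3); p-value = 0.242856.
Step 6: alpha = 0.05. fail to reject H0.

H = 4.1782, df = 3, p = 0.242856, fail to reject H0.


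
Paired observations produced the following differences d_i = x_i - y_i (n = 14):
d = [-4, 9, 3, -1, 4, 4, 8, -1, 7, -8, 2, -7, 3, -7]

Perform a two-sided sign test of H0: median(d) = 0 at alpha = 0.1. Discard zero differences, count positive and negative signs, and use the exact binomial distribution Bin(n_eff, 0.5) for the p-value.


Step 1: Discard zero differences. Original n = 14; n_eff = number of nonzero differences = 14.
Nonzero differences (with sign): -4, +9, +3, -1, +4, +4, +8, -1, +7, -8, +2, -7, +3, -7
Step 2: Count signs: positive = 8, negative = 6.
Step 3: Under H0: P(positive) = 0.5, so the number of positives S ~ Bin(14, 0.5).
Step 4: Two-sided exact p-value = sum of Bin(14,0.5) probabilities at or below the observed probability = 0.790527.
Step 5: alpha = 0.1. fail to reject H0.

n_eff = 14, pos = 8, neg = 6, p = 0.790527, fail to reject H0.


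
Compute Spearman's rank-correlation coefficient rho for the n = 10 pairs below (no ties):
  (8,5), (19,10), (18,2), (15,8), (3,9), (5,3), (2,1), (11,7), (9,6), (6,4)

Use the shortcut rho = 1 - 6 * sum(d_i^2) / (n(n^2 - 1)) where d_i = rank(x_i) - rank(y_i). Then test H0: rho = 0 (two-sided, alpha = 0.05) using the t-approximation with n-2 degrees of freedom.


Step 1: Rank x and y separately (midranks; no ties here).
rank(x): 8->5, 19->10, 18->9, 15->8, 3->2, 5->3, 2->1, 11->7, 9->6, 6->4
rank(y): 5->5, 10->10, 2->2, 8->8, 9->9, 3->3, 1->1, 7->7, 6->6, 4->4
Step 2: d_i = R_x(i) - R_y(i); compute d_i^2.
  (5-5)^2=0, (10-10)^2=0, (9-2)^2=49, (8-8)^2=0, (2-9)^2=49, (3-3)^2=0, (1-1)^2=0, (7-7)^2=0, (6-6)^2=0, (4-4)^2=0
sum(d^2) = 98.
Step 3: rho = 1 - 6*98 / (10*(10^2 - 1)) = 1 - 588/990 = 0.406061.
Step 4: Under H0, t = rho * sqrt((n-2)/(1-rho^2)) = 1.2568 ~ t(8).
Step 5: Two-sided p-value from the t-distribution with 8 df = 0.244282.
Step 6: alpha = 0.05. fail to reject H0.

rho = 0.4061, p = 0.244282, fail to reject H0 at alpha = 0.05.


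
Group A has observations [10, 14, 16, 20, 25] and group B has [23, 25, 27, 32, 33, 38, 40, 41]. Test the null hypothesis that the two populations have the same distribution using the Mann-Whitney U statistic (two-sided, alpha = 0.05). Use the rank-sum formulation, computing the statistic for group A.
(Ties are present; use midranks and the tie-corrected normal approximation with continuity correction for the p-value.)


Step 1: Combine and sort all 13 observations; assign midranks.
sorted (value, group): (10,X), (14,X), (16,X), (20,X), (23,Y), (25,X), (25,Y), (27,Y), (32,Y), (33,Y), (38,Y), (40,Y), (41,Y)
ranks: 10->1, 14->2, 16->3, 20->4, 23->5, 25->6.5, 25->6.5, 27->8, 32->9, 33->10, 38->11, 40->12, 41->13
Step 2: Rank sum for X: R1 = 1 + 2 + 3 + 4 + 6.5 = 16.5.
Step 3: U_X = R1 - n1(n1+1)/2 = 16.5 - 5*6/2 = 16.5 - 15 = 1.5.
       U_Y = n1*n2 - U_X = 40 - 1.5 = 38.5.
Step 4: Ties are present, so use the tie-corrected normal approximation (with continuity correction) for the p-value.
Step 5: p-value = 0.008326; compare to alpha = 0.05. reject H0.

U_X = 1.5, p = 0.008326, reject H0 at alpha = 0.05.


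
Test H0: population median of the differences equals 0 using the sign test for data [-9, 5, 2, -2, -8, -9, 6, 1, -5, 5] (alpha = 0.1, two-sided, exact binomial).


Step 1: Discard zero differences. Original n = 10; n_eff = number of nonzero differences = 10.
Nonzero differences (with sign): -9, +5, +2, -2, -8, -9, +6, +1, -5, +5
Step 2: Count signs: positive = 5, negative = 5.
Step 3: Under H0: P(positive) = 0.5, so the number of positives S ~ Bin(10, 0.5).
Step 4: Two-sided exact p-value = sum of Bin(10,0.5) probabilities at or below the observed probability = 1.000000.
Step 5: alpha = 0.1. fail to reject H0.

n_eff = 10, pos = 5, neg = 5, p = 1.000000, fail to reject H0.


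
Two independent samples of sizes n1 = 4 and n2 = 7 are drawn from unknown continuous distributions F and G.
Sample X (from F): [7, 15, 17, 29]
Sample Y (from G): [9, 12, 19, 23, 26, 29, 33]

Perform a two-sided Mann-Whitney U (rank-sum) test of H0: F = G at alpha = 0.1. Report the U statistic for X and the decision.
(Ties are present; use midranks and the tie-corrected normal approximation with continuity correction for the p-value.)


Step 1: Combine and sort all 11 observations; assign midranks.
sorted (value, group): (7,X), (9,Y), (12,Y), (15,X), (17,X), (19,Y), (23,Y), (26,Y), (29,X), (29,Y), (33,Y)
ranks: 7->1, 9->2, 12->3, 15->4, 17->5, 19->6, 23->7, 26->8, 29->9.5, 29->9.5, 33->11
Step 2: Rank sum for X: R1 = 1 + 4 + 5 + 9.5 = 19.5.
Step 3: U_X = R1 - n1(n1+1)/2 = 19.5 - 4*5/2 = 19.5 - 10 = 9.5.
       U_Y = n1*n2 - U_X = 28 - 9.5 = 18.5.
Step 4: Ties are present, so use the tie-corrected normal approximation (with continuity correction) for the p-value.
Step 5: p-value = 0.448659; compare to alpha = 0.1. fail to reject H0.

U_X = 9.5, p = 0.448659, fail to reject H0 at alpha = 0.1.


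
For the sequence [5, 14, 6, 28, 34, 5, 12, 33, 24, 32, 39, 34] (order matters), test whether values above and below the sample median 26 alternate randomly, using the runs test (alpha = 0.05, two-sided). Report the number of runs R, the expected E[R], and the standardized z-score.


Step 1: Compute median = 26; label A = above, B = below.
Labels in order: BBBAABBABAAA  (n_A = 6, n_B = 6)
Step 2: Count runs R = 6.
Step 3: Under H0 (random ordering), E[R] = 2*n_A*n_B/(n_A+n_B) + 1 = 2*6*6/12 + 1 = 7.0000.
        Var[R] = 2*n_A*n_B*(2*n_A*n_B - n_A - n_B) / ((n_A+n_B)^2 * (n_A+n_B-1)) = 4320/1584 = 2.7273.
        SD[R] = 1.6514.
Step 4: Continuity-corrected z = (R + 0.5 - E[R]) / SD[R] = (6 + 0.5 - 7.0000) / 1.6514 = -0.3028.
Step 5: Two-sided p-value via normal approximation = 2*(1 - Phi(|z|)) = 0.762069.
Step 6: alpha = 0.05. fail to reject H0.

R = 6, z = -0.3028, p = 0.762069, fail to reject H0.


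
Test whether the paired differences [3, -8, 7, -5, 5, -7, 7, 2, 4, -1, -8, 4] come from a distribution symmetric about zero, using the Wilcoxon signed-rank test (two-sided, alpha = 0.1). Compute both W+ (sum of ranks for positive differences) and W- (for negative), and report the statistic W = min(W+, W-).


Step 1: Drop any zero differences (none here) and take |d_i|.
|d| = [3, 8, 7, 5, 5, 7, 7, 2, 4, 1, 8, 4]
Step 2: Midrank |d_i| (ties get averaged ranks).
ranks: |3|->3, |8|->11.5, |7|->9, |5|->6.5, |5|->6.5, |7|->9, |7|->9, |2|->2, |4|->4.5, |1|->1, |8|->11.5, |4|->4.5
Step 3: Attach original signs; sum ranks with positive sign and with negative sign.
W+ = 3 + 9 + 6.5 + 9 + 2 + 4.5 + 4.5 = 38.5
W- = 11.5 + 6.5 + 9 + 1 + 11.5 = 39.5
(Check: W+ + W- = 78 should equal n(n+1)/2 = 78.)
Step 4: Test statistic W = min(W+, W-) = 38.5.
Step 5: Ties in |d|, so use the tie-corrected normal approximation.
        E[W] = n(n+1)/4 = 12*13/4 = 39.
        Tie groups: |d|=4 (t=2), |d|=5 (t=2), |d|=7 (t=3), |d|=8 (t=2); sum(t^3 - t) = 42.
        Var[W] = n(n+1)(2n+1)/24 - sum(t^3-t)/48 = 3900/24 - 42/48 = 161.625.
        z = (W - E[W]) / sqrt(Var[W]) = (38.5 - 39) / 12.7132 = -0.0393.
        Two-sided p = 2*Phi(z) = 0.968628.
Step 6: alpha = 0.1. fail to reject H0.

W+ = 38.5, W- = 39.5, W = min = 38.5, p = 0.968628, fail to reject H0.


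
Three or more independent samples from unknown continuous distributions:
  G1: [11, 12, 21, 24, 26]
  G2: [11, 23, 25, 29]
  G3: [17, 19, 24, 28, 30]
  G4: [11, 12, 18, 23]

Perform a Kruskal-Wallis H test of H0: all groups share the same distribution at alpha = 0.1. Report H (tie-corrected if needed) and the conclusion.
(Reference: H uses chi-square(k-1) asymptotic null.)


Step 1: Combine all N = 18 observations and assign midranks.
sorted (value, group, rank): (11,G1,2), (11,G2,2), (11,G4,2), (12,G1,4.5), (12,G4,4.5), (17,G3,6), (18,G4,7), (19,G3,8), (21,G1,9), (23,G2,10.5), (23,G4,10.5), (24,G1,12.5), (24,G3,12.5), (25,G2,14), (26,G1,15), (28,G3,16), (29,G2,17), (30,G3,18)
Step 2: Sum ranks within each group.
R_1 = 43 (n_1 = 5)
R_2 = 43.5 (n_2 = 4)
R_3 = 60.5 (n_3 = 5)
R_4 = 24 (n_4 = 4)
Step 3: H = 12/(N(N+1)) * sum(R_i^2/n_i) - 3(N+1)
     = 12/(18*19) * (43^2/5 + 43.5^2/4 + 60.5^2/5 + 24^2/4) - 3*19
     = 0.035088 * 1718.91 - 57
     = 3.312719.
Step 4: Ties present; correction factor C = 1 - 42/(18^3 - 18) = 0.992776. Corrected H = 3.312719 / 0.992776 = 3.336824.
Step 5: Under H0, H ~ chi^2(3); p-value = 0.342550.
Step 6: alpha = 0.1. fail to reject H0.

H = 3.3368, df = 3, p = 0.342550, fail to reject H0.


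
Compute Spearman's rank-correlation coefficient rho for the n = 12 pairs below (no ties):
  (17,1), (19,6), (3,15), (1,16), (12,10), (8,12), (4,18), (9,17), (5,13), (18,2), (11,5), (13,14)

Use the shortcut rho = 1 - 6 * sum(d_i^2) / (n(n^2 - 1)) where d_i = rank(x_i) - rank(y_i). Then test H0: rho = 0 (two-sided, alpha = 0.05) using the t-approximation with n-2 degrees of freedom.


Step 1: Rank x and y separately (midranks; no ties here).
rank(x): 17->10, 19->12, 3->2, 1->1, 12->8, 8->5, 4->3, 9->6, 5->4, 18->11, 11->7, 13->9
rank(y): 1->1, 6->4, 15->9, 16->10, 10->5, 12->6, 18->12, 17->11, 13->7, 2->2, 5->3, 14->8
Step 2: d_i = R_x(i) - R_y(i); compute d_i^2.
  (10-1)^2=81, (12-4)^2=64, (2-9)^2=49, (1-10)^2=81, (8-5)^2=9, (5-6)^2=1, (3-12)^2=81, (6-11)^2=25, (4-7)^2=9, (11-2)^2=81, (7-3)^2=16, (9-8)^2=1
sum(d^2) = 498.
Step 3: rho = 1 - 6*498 / (12*(12^2 - 1)) = 1 - 2988/1716 = -0.741259.
Step 4: Under H0, t = rho * sqrt((n-2)/(1-rho^2)) = -3.4923 ~ t(10).
Step 5: Two-sided p-value from the t-distribution with 10 df = 0.005801.
Step 6: alpha = 0.05. reject H0.

rho = -0.7413, p = 0.005801, reject H0 at alpha = 0.05.


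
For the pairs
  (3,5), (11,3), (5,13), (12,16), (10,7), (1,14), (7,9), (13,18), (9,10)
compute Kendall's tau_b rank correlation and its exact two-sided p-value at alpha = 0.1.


Step 1: Enumerate the 36 unordered pairs (i,j) with i<j and classify each by sign(x_j-x_i) * sign(y_j-y_i).
  (1,2):dx=+8,dy=-2->D; (1,3):dx=+2,dy=+8->C; (1,4):dx=+9,dy=+11->C; (1,5):dx=+7,dy=+2->C
  (1,6):dx=-2,dy=+9->D; (1,7):dx=+4,dy=+4->C; (1,8):dx=+10,dy=+13->C; (1,9):dx=+6,dy=+5->C
  (2,3):dx=-6,dy=+10->D; (2,4):dx=+1,dy=+13->C; (2,5):dx=-1,dy=+4->D; (2,6):dx=-10,dy=+11->D
  (2,7):dx=-4,dy=+6->D; (2,8):dx=+2,dy=+15->C; (2,9):dx=-2,dy=+7->D; (3,4):dx=+7,dy=+3->C
  (3,5):dx=+5,dy=-6->D; (3,6):dx=-4,dy=+1->D; (3,7):dx=+2,dy=-4->D; (3,8):dx=+8,dy=+5->C
  (3,9):dx=+4,dy=-3->D; (4,5):dx=-2,dy=-9->C; (4,6):dx=-11,dy=-2->C; (4,7):dx=-5,dy=-7->C
  (4,8):dx=+1,dy=+2->C; (4,9):dx=-3,dy=-6->C; (5,6):dx=-9,dy=+7->D; (5,7):dx=-3,dy=+2->D
  (5,8):dx=+3,dy=+11->C; (5,9):dx=-1,dy=+3->D; (6,7):dx=+6,dy=-5->D; (6,8):dx=+12,dy=+4->C
  (6,9):dx=+8,dy=-4->D; (7,8):dx=+6,dy=+9->C; (7,9):dx=+2,dy=+1->C; (8,9):dx=-4,dy=-8->C
Step 2: C = 20, D = 16, total pairs = 36.
Step 3: tau = (C - D)/(n(n-1)/2) = (20 - 16)/36 = 0.111111.
Step 4: Exact two-sided p-value (enumerate n! = 362880 permutations of y under H0): p = 0.761414.
Step 5: alpha = 0.1. fail to reject H0.

tau_b = 0.1111 (C=20, D=16), p = 0.761414, fail to reject H0.


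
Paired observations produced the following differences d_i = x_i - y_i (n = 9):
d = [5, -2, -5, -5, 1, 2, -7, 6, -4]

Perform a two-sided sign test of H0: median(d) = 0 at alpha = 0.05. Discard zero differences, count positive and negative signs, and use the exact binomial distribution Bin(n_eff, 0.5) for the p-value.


Step 1: Discard zero differences. Original n = 9; n_eff = number of nonzero differences = 9.
Nonzero differences (with sign): +5, -2, -5, -5, +1, +2, -7, +6, -4
Step 2: Count signs: positive = 4, negative = 5.
Step 3: Under H0: P(positive) = 0.5, so the number of positives S ~ Bin(9, 0.5).
Step 4: Two-sided exact p-value = sum of Bin(9,0.5) probabilities at or below the observed probability = 1.000000.
Step 5: alpha = 0.05. fail to reject H0.

n_eff = 9, pos = 4, neg = 5, p = 1.000000, fail to reject H0.


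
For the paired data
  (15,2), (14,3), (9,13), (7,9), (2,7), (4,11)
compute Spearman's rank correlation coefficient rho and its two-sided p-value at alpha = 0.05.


Step 1: Rank x and y separately (midranks; no ties here).
rank(x): 15->6, 14->5, 9->4, 7->3, 2->1, 4->2
rank(y): 2->1, 3->2, 13->6, 9->4, 7->3, 11->5
Step 2: d_i = R_x(i) - R_y(i); compute d_i^2.
  (6-1)^2=25, (5-2)^2=9, (4-6)^2=4, (3-4)^2=1, (1-3)^2=4, (2-5)^2=9
sum(d^2) = 52.
Step 3: rho = 1 - 6*52 / (6*(6^2 - 1)) = 1 - 312/210 = -0.485714.
Step 4: Under H0, t = rho * sqrt((n-2)/(1-rho^2)) = -1.1113 ~ t(4).
Step 5: Two-sided p-value from the t-distribution with 4 df = 0.328723.
Step 6: alpha = 0.05. fail to reject H0.

rho = -0.4857, p = 0.328723, fail to reject H0 at alpha = 0.05.


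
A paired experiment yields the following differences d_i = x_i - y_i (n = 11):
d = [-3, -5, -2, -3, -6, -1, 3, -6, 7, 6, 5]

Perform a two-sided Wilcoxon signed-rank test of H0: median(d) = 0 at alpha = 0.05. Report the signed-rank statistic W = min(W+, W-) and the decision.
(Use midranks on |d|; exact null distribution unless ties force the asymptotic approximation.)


Step 1: Drop any zero differences (none here) and take |d_i|.
|d| = [3, 5, 2, 3, 6, 1, 3, 6, 7, 6, 5]
Step 2: Midrank |d_i| (ties get averaged ranks).
ranks: |3|->4, |5|->6.5, |2|->2, |3|->4, |6|->9, |1|->1, |3|->4, |6|->9, |7|->11, |6|->9, |5|->6.5
Step 3: Attach original signs; sum ranks with positive sign and with negative sign.
W+ = 4 + 11 + 9 + 6.5 = 30.5
W- = 4 + 6.5 + 2 + 4 + 9 + 1 + 9 = 35.5
(Check: W+ + W- = 66 should equal n(n+1)/2 = 66.)
Step 4: Test statistic W = min(W+, W-) = 30.5.
Step 5: Ties in |d|, so use the tie-corrected normal approximation.
        E[W] = n(n+1)/4 = 11*12/4 = 33.
        Tie groups: |d|=3 (t=3), |d|=5 (t=2), |d|=6 (t=3); sum(t^3 - t) = 54.
        Var[W] = n(n+1)(2n+1)/24 - sum(t^3-t)/48 = 3036/24 - 54/48 = 125.375.
        z = (W - E[W]) / sqrt(Var[W]) = (30.5 - 33) / 11.1971 = -0.2233.
        Two-sided p = 2*Phi(z) = 0.823324.
Step 6: alpha = 0.05. fail to reject H0.

W+ = 30.5, W- = 35.5, W = min = 30.5, p = 0.823324, fail to reject H0.


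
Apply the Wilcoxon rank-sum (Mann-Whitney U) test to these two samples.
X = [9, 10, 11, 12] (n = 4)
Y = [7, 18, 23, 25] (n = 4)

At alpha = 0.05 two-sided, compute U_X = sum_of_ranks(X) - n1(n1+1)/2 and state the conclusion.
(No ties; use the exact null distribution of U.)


Step 1: Combine and sort all 8 observations; assign midranks.
sorted (value, group): (7,Y), (9,X), (10,X), (11,X), (12,X), (18,Y), (23,Y), (25,Y)
ranks: 7->1, 9->2, 10->3, 11->4, 12->5, 18->6, 23->7, 25->8
Step 2: Rank sum for X: R1 = 2 + 3 + 4 + 5 = 14.
Step 3: U_X = R1 - n1(n1+1)/2 = 14 - 4*5/2 = 14 - 10 = 4.
       U_Y = n1*n2 - U_X = 16 - 4 = 12.
Step 4: No ties, so the exact null distribution of U (based on enumerating the C(8,4) = 70 equally likely rank assignments) gives the two-sided p-value.
Step 5: p-value = 0.342857; compare to alpha = 0.05. fail to reject H0.

U_X = 4, p = 0.342857, fail to reject H0 at alpha = 0.05.


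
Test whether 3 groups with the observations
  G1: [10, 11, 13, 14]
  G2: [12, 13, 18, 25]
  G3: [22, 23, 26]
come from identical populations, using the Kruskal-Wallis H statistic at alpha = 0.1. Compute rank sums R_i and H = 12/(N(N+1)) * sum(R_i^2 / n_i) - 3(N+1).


Step 1: Combine all N = 11 observations and assign midranks.
sorted (value, group, rank): (10,G1,1), (11,G1,2), (12,G2,3), (13,G1,4.5), (13,G2,4.5), (14,G1,6), (18,G2,7), (22,G3,8), (23,G3,9), (25,G2,10), (26,G3,11)
Step 2: Sum ranks within each group.
R_1 = 13.5 (n_1 = 4)
R_2 = 24.5 (n_2 = 4)
R_3 = 28 (n_3 = 3)
Step 3: H = 12/(N(N+1)) * sum(R_i^2/n_i) - 3(N+1)
     = 12/(11*12) * (13.5^2/4 + 24.5^2/4 + 28^2/3) - 3*12
     = 0.090909 * 456.958 - 36
     = 5.541667.
Step 4: Ties present; correction factor C = 1 - 6/(11^3 - 11) = 0.995455. Corrected H = 5.541667 / 0.995455 = 5.566971.
Step 5: Under H0, H ~ chi^2(2); p-value = 0.061823.
Step 6: alpha = 0.1. reject H0.

H = 5.5670, df = 2, p = 0.061823, reject H0.


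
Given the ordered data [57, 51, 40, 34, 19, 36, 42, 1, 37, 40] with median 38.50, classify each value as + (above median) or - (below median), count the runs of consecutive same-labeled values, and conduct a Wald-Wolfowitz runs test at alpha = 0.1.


Step 1: Compute median = 38.50; label A = above, B = below.
Labels in order: AAABBBABBA  (n_A = 5, n_B = 5)
Step 2: Count runs R = 5.
Step 3: Under H0 (random ordering), E[R] = 2*n_A*n_B/(n_A+n_B) + 1 = 2*5*5/10 + 1 = 6.0000.
        Var[R] = 2*n_A*n_B*(2*n_A*n_B - n_A - n_B) / ((n_A+n_B)^2 * (n_A+n_B-1)) = 2000/900 = 2.2222.
        SD[R] = 1.4907.
Step 4: Continuity-corrected z = (R + 0.5 - E[R]) / SD[R] = (5 + 0.5 - 6.0000) / 1.4907 = -0.3354.
Step 5: Two-sided p-value via normal approximation = 2*(1 - Phi(|z|)) = 0.737316.
Step 6: alpha = 0.1. fail to reject H0.

R = 5, z = -0.3354, p = 0.737316, fail to reject H0.


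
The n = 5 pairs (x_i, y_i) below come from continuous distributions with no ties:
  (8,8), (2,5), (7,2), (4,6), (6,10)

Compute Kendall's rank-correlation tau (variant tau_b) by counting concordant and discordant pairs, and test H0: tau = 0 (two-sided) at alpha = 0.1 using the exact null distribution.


Step 1: Enumerate the 10 unordered pairs (i,j) with i<j and classify each by sign(x_j-x_i) * sign(y_j-y_i).
  (1,2):dx=-6,dy=-3->C; (1,3):dx=-1,dy=-6->C; (1,4):dx=-4,dy=-2->C; (1,5):dx=-2,dy=+2->D
  (2,3):dx=+5,dy=-3->D; (2,4):dx=+2,dy=+1->C; (2,5):dx=+4,dy=+5->C; (3,4):dx=-3,dy=+4->D
  (3,5):dx=-1,dy=+8->D; (4,5):dx=+2,dy=+4->C
Step 2: C = 6, D = 4, total pairs = 10.
Step 3: tau = (C - D)/(n(n-1)/2) = (6 - 4)/10 = 0.200000.
Step 4: Exact two-sided p-value (enumerate n! = 120 permutations of y under H0): p = 0.816667.
Step 5: alpha = 0.1. fail to reject H0.

tau_b = 0.2000 (C=6, D=4), p = 0.816667, fail to reject H0.


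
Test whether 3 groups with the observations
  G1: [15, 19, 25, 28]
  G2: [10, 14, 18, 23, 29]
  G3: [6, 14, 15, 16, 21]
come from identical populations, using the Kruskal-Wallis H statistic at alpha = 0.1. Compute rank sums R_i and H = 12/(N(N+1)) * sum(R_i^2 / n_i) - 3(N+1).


Step 1: Combine all N = 14 observations and assign midranks.
sorted (value, group, rank): (6,G3,1), (10,G2,2), (14,G2,3.5), (14,G3,3.5), (15,G1,5.5), (15,G3,5.5), (16,G3,7), (18,G2,8), (19,G1,9), (21,G3,10), (23,G2,11), (25,G1,12), (28,G1,13), (29,G2,14)
Step 2: Sum ranks within each group.
R_1 = 39.5 (n_1 = 4)
R_2 = 38.5 (n_2 = 5)
R_3 = 27 (n_3 = 5)
Step 3: H = 12/(N(N+1)) * sum(R_i^2/n_i) - 3(N+1)
     = 12/(14*15) * (39.5^2/4 + 38.5^2/5 + 27^2/5) - 3*15
     = 0.057143 * 832.312 - 45
     = 2.560714.
Step 4: Ties present; correction factor C = 1 - 12/(14^3 - 14) = 0.995604. Corrected H = 2.560714 / 0.995604 = 2.572020.
Step 5: Under H0, H ~ chi^2(2); p-value = 0.276371.
Step 6: alpha = 0.1. fail to reject H0.

H = 2.5720, df = 2, p = 0.276371, fail to reject H0.


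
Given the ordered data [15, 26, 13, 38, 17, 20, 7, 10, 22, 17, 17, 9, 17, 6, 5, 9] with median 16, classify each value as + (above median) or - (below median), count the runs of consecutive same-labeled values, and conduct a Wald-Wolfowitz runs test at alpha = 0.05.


Step 1: Compute median = 16; label A = above, B = below.
Labels in order: BABAAABBAAABABBB  (n_A = 8, n_B = 8)
Step 2: Count runs R = 9.
Step 3: Under H0 (random ordering), E[R] = 2*n_A*n_B/(n_A+n_B) + 1 = 2*8*8/16 + 1 = 9.0000.
        Var[R] = 2*n_A*n_B*(2*n_A*n_B - n_A - n_B) / ((n_A+n_B)^2 * (n_A+n_B-1)) = 14336/3840 = 3.7333.
        SD[R] = 1.9322.
Step 4: R = E[R], so z = 0 with no continuity correction.
Step 5: Two-sided p-value via normal approximation = 2*(1 - Phi(|z|)) = 1.000000.
Step 6: alpha = 0.05. fail to reject H0.

R = 9, z = 0.0000, p = 1.000000, fail to reject H0.


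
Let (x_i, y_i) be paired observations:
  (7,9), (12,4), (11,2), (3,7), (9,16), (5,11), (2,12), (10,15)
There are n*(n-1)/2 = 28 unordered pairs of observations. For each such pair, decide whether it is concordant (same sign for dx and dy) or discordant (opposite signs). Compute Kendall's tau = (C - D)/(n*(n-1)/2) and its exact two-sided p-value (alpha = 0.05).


Step 1: Enumerate the 28 unordered pairs (i,j) with i<j and classify each by sign(x_j-x_i) * sign(y_j-y_i).
  (1,2):dx=+5,dy=-5->D; (1,3):dx=+4,dy=-7->D; (1,4):dx=-4,dy=-2->C; (1,5):dx=+2,dy=+7->C
  (1,6):dx=-2,dy=+2->D; (1,7):dx=-5,dy=+3->D; (1,8):dx=+3,dy=+6->C; (2,3):dx=-1,dy=-2->C
  (2,4):dx=-9,dy=+3->D; (2,5):dx=-3,dy=+12->D; (2,6):dx=-7,dy=+7->D; (2,7):dx=-10,dy=+8->D
  (2,8):dx=-2,dy=+11->D; (3,4):dx=-8,dy=+5->D; (3,5):dx=-2,dy=+14->D; (3,6):dx=-6,dy=+9->D
  (3,7):dx=-9,dy=+10->D; (3,8):dx=-1,dy=+13->D; (4,5):dx=+6,dy=+9->C; (4,6):dx=+2,dy=+4->C
  (4,7):dx=-1,dy=+5->D; (4,8):dx=+7,dy=+8->C; (5,6):dx=-4,dy=-5->C; (5,7):dx=-7,dy=-4->C
  (5,8):dx=+1,dy=-1->D; (6,7):dx=-3,dy=+1->D; (6,8):dx=+5,dy=+4->C; (7,8):dx=+8,dy=+3->C
Step 2: C = 11, D = 17, total pairs = 28.
Step 3: tau = (C - D)/(n(n-1)/2) = (11 - 17)/28 = -0.214286.
Step 4: Exact two-sided p-value (enumerate n! = 40320 permutations of y under H0): p = 0.548413.
Step 5: alpha = 0.05. fail to reject H0.

tau_b = -0.2143 (C=11, D=17), p = 0.548413, fail to reject H0.


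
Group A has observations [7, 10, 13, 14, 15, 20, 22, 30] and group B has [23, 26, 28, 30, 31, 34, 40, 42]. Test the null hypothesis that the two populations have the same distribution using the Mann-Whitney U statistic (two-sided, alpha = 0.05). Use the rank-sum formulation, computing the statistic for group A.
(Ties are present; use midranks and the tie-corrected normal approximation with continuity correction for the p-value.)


Step 1: Combine and sort all 16 observations; assign midranks.
sorted (value, group): (7,X), (10,X), (13,X), (14,X), (15,X), (20,X), (22,X), (23,Y), (26,Y), (28,Y), (30,X), (30,Y), (31,Y), (34,Y), (40,Y), (42,Y)
ranks: 7->1, 10->2, 13->3, 14->4, 15->5, 20->6, 22->7, 23->8, 26->9, 28->10, 30->11.5, 30->11.5, 31->13, 34->14, 40->15, 42->16
Step 2: Rank sum for X: R1 = 1 + 2 + 3 + 4 + 5 + 6 + 7 + 11.5 = 39.5.
Step 3: U_X = R1 - n1(n1+1)/2 = 39.5 - 8*9/2 = 39.5 - 36 = 3.5.
       U_Y = n1*n2 - U_X = 64 - 3.5 = 60.5.
Step 4: Ties are present, so use the tie-corrected normal approximation (with continuity correction) for the p-value.
Step 5: p-value = 0.003253; compare to alpha = 0.05. reject H0.

U_X = 3.5, p = 0.003253, reject H0 at alpha = 0.05.


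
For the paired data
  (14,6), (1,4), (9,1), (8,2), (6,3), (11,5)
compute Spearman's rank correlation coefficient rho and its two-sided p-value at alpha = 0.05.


Step 1: Rank x and y separately (midranks; no ties here).
rank(x): 14->6, 1->1, 9->4, 8->3, 6->2, 11->5
rank(y): 6->6, 4->4, 1->1, 2->2, 3->3, 5->5
Step 2: d_i = R_x(i) - R_y(i); compute d_i^2.
  (6-6)^2=0, (1-4)^2=9, (4-1)^2=9, (3-2)^2=1, (2-3)^2=1, (5-5)^2=0
sum(d^2) = 20.
Step 3: rho = 1 - 6*20 / (6*(6^2 - 1)) = 1 - 120/210 = 0.428571.
Step 4: Under H0, t = rho * sqrt((n-2)/(1-rho^2)) = 0.9487 ~ t(4).
Step 5: Two-sided p-value from the t-distribution with 4 df = 0.396501.
Step 6: alpha = 0.05. fail to reject H0.

rho = 0.4286, p = 0.396501, fail to reject H0 at alpha = 0.05.


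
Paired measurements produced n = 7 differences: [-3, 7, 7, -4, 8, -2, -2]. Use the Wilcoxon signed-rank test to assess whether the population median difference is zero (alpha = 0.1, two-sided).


Step 1: Drop any zero differences (none here) and take |d_i|.
|d| = [3, 7, 7, 4, 8, 2, 2]
Step 2: Midrank |d_i| (ties get averaged ranks).
ranks: |3|->3, |7|->5.5, |7|->5.5, |4|->4, |8|->7, |2|->1.5, |2|->1.5
Step 3: Attach original signs; sum ranks with positive sign and with negative sign.
W+ = 5.5 + 5.5 + 7 = 18
W- = 3 + 4 + 1.5 + 1.5 = 10
(Check: W+ + W- = 28 should equal n(n+1)/2 = 28.)
Step 4: Test statistic W = min(W+, W-) = 10.
Step 5: Ties in |d|, so use the tie-corrected normal approximation.
        E[W] = n(n+1)/4 = 7*8/4 = 14.
        Tie groups: |d|=2 (t=2), |d|=7 (t=2); sum(t^3 - t) = 12.
        Var[W] = n(n+1)(2n+1)/24 - sum(t^3-t)/48 = 840/24 - 12/48 = 34.75.
        z = (W - E[W]) / sqrt(Var[W]) = (10 - 14) / 5.8949 = -0.6786.
        Two-sided p = 2*Phi(z) = 0.497422.
Step 6: alpha = 0.1. fail to reject H0.

W+ = 18, W- = 10, W = min = 10, p = 0.497422, fail to reject H0.


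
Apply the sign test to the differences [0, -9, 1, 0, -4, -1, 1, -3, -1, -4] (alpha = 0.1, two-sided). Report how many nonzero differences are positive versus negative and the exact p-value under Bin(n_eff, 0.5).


Step 1: Discard zero differences. Original n = 10; n_eff = number of nonzero differences = 8.
Nonzero differences (with sign): -9, +1, -4, -1, +1, -3, -1, -4
Step 2: Count signs: positive = 2, negative = 6.
Step 3: Under H0: P(positive) = 0.5, so the number of positives S ~ Bin(8, 0.5).
Step 4: Two-sided exact p-value = sum of Bin(8,0.5) probabilities at or below the observed probability = 0.289062.
Step 5: alpha = 0.1. fail to reject H0.

n_eff = 8, pos = 2, neg = 6, p = 0.289062, fail to reject H0.


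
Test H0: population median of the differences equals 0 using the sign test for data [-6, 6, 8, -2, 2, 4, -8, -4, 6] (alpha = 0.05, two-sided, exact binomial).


Step 1: Discard zero differences. Original n = 9; n_eff = number of nonzero differences = 9.
Nonzero differences (with sign): -6, +6, +8, -2, +2, +4, -8, -4, +6
Step 2: Count signs: positive = 5, negative = 4.
Step 3: Under H0: P(positive) = 0.5, so the number of positives S ~ Bin(9, 0.5).
Step 4: Two-sided exact p-value = sum of Bin(9,0.5) probabilities at or below the observed probability = 1.000000.
Step 5: alpha = 0.05. fail to reject H0.

n_eff = 9, pos = 5, neg = 4, p = 1.000000, fail to reject H0.


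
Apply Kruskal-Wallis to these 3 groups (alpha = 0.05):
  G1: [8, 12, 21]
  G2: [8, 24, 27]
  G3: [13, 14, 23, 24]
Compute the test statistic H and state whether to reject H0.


Step 1: Combine all N = 10 observations and assign midranks.
sorted (value, group, rank): (8,G1,1.5), (8,G2,1.5), (12,G1,3), (13,G3,4), (14,G3,5), (21,G1,6), (23,G3,7), (24,G2,8.5), (24,G3,8.5), (27,G2,10)
Step 2: Sum ranks within each group.
R_1 = 10.5 (n_1 = 3)
R_2 = 20 (n_2 = 3)
R_3 = 24.5 (n_3 = 4)
Step 3: H = 12/(N(N+1)) * sum(R_i^2/n_i) - 3(N+1)
     = 12/(10*11) * (10.5^2/3 + 20^2/3 + 24.5^2/4) - 3*11
     = 0.109091 * 320.146 - 33
     = 1.925000.
Step 4: Ties present; correction factor C = 1 - 12/(10^3 - 10) = 0.987879. Corrected H = 1.925000 / 0.987879 = 1.948620.
Step 5: Under H0, H ~ chi^2(2); p-value = 0.377453.
Step 6: alpha = 0.05. fail to reject H0.

H = 1.9486, df = 2, p = 0.377453, fail to reject H0.


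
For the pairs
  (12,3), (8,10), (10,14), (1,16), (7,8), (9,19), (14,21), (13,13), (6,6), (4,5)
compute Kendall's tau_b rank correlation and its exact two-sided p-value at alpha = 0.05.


Step 1: Enumerate the 45 unordered pairs (i,j) with i<j and classify each by sign(x_j-x_i) * sign(y_j-y_i).
  (1,2):dx=-4,dy=+7->D; (1,3):dx=-2,dy=+11->D; (1,4):dx=-11,dy=+13->D; (1,5):dx=-5,dy=+5->D
  (1,6):dx=-3,dy=+16->D; (1,7):dx=+2,dy=+18->C; (1,8):dx=+1,dy=+10->C; (1,9):dx=-6,dy=+3->D
  (1,10):dx=-8,dy=+2->D; (2,3):dx=+2,dy=+4->C; (2,4):dx=-7,dy=+6->D; (2,5):dx=-1,dy=-2->C
  (2,6):dx=+1,dy=+9->C; (2,7):dx=+6,dy=+11->C; (2,8):dx=+5,dy=+3->C; (2,9):dx=-2,dy=-4->C
  (2,10):dx=-4,dy=-5->C; (3,4):dx=-9,dy=+2->D; (3,5):dx=-3,dy=-6->C; (3,6):dx=-1,dy=+5->D
  (3,7):dx=+4,dy=+7->C; (3,8):dx=+3,dy=-1->D; (3,9):dx=-4,dy=-8->C; (3,10):dx=-6,dy=-9->C
  (4,5):dx=+6,dy=-8->D; (4,6):dx=+8,dy=+3->C; (4,7):dx=+13,dy=+5->C; (4,8):dx=+12,dy=-3->D
  (4,9):dx=+5,dy=-10->D; (4,10):dx=+3,dy=-11->D; (5,6):dx=+2,dy=+11->C; (5,7):dx=+7,dy=+13->C
  (5,8):dx=+6,dy=+5->C; (5,9):dx=-1,dy=-2->C; (5,10):dx=-3,dy=-3->C; (6,7):dx=+5,dy=+2->C
  (6,8):dx=+4,dy=-6->D; (6,9):dx=-3,dy=-13->C; (6,10):dx=-5,dy=-14->C; (7,8):dx=-1,dy=-8->C
  (7,9):dx=-8,dy=-15->C; (7,10):dx=-10,dy=-16->C; (8,9):dx=-7,dy=-7->C; (8,10):dx=-9,dy=-8->C
  (9,10):dx=-2,dy=-1->C
Step 2: C = 29, D = 16, total pairs = 45.
Step 3: tau = (C - D)/(n(n-1)/2) = (29 - 16)/45 = 0.288889.
Step 4: Exact two-sided p-value (enumerate n! = 3628800 permutations of y under H0): p = 0.291248.
Step 5: alpha = 0.05. fail to reject H0.

tau_b = 0.2889 (C=29, D=16), p = 0.291248, fail to reject H0.


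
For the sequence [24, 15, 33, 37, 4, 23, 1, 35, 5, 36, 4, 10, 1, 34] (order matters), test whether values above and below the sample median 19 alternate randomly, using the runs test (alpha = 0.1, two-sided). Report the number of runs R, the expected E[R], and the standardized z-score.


Step 1: Compute median = 19; label A = above, B = below.
Labels in order: ABAABABABABBBA  (n_A = 7, n_B = 7)
Step 2: Count runs R = 11.
Step 3: Under H0 (random ordering), E[R] = 2*n_A*n_B/(n_A+n_B) + 1 = 2*7*7/14 + 1 = 8.0000.
        Var[R] = 2*n_A*n_B*(2*n_A*n_B - n_A - n_B) / ((n_A+n_B)^2 * (n_A+n_B-1)) = 8232/2548 = 3.2308.
        SD[R] = 1.7974.
Step 4: Continuity-corrected z = (R - 0.5 - E[R]) / SD[R] = (11 - 0.5 - 8.0000) / 1.7974 = 1.3909.
Step 5: Two-sided p-value via normal approximation = 2*(1 - Phi(|z|)) = 0.164264.
Step 6: alpha = 0.1. fail to reject H0.

R = 11, z = 1.3909, p = 0.164264, fail to reject H0.
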